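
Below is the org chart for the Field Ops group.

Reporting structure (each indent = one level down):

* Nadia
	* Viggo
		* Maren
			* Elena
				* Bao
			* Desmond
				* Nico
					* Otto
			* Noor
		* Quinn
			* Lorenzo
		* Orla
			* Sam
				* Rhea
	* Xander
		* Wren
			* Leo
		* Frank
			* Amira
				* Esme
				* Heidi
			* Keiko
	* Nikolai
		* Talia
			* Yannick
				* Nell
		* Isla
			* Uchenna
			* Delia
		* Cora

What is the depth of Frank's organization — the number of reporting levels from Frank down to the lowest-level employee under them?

The longest chain under Frank runs Frank → Amira → Heidi, which is 2 levels below Frank.

2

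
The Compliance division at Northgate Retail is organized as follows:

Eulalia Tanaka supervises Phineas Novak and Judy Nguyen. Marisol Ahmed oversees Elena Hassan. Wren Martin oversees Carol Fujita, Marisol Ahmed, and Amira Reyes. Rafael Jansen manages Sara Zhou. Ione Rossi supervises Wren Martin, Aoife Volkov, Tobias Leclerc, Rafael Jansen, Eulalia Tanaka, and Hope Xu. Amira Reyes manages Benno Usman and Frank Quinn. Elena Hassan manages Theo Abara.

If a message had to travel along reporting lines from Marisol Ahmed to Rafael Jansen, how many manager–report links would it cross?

3

Marisol Ahmed is 2 levels below Ione Rossi, and Rafael Jansen is 1 level below Ione Rossi (their lowest common manager). The shortest path runs up from Marisol Ahmed to Ione Rossi and back down to Rafael Jansen: 2 + 1 = 3 links.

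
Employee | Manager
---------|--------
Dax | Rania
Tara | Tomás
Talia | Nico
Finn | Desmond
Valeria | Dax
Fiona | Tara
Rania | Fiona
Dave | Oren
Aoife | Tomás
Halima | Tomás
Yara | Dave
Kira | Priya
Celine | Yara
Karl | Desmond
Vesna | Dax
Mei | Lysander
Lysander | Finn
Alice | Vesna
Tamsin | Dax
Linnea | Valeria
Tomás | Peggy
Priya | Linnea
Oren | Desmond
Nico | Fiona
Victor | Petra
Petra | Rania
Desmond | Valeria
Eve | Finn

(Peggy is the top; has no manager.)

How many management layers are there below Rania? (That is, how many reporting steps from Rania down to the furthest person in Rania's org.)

7

The longest chain under Rania runs Rania → Dax → Valeria → Desmond → Oren → Dave → Yara → Celine, which is 7 levels below Rania.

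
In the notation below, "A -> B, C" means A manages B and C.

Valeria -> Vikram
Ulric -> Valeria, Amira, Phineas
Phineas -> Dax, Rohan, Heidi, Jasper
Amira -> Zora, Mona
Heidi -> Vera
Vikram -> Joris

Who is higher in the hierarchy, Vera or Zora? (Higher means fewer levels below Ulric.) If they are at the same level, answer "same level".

Zora

Vera is 3 levels below Ulric; Zora is 2. Zora is higher.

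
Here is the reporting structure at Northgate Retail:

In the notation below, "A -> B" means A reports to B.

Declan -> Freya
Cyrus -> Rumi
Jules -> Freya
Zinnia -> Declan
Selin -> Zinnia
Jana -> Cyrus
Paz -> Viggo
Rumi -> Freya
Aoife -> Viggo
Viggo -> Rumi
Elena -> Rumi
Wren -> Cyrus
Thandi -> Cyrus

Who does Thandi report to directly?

Cyrus

Thandi reports directly to Cyrus.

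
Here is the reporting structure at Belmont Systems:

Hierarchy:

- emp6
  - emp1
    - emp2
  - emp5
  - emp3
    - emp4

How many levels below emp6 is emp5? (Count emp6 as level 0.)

Chain from emp5 up to emp6: emp5 → emp6. That is 1 step up, so emp5 is 1 level below emp6.

1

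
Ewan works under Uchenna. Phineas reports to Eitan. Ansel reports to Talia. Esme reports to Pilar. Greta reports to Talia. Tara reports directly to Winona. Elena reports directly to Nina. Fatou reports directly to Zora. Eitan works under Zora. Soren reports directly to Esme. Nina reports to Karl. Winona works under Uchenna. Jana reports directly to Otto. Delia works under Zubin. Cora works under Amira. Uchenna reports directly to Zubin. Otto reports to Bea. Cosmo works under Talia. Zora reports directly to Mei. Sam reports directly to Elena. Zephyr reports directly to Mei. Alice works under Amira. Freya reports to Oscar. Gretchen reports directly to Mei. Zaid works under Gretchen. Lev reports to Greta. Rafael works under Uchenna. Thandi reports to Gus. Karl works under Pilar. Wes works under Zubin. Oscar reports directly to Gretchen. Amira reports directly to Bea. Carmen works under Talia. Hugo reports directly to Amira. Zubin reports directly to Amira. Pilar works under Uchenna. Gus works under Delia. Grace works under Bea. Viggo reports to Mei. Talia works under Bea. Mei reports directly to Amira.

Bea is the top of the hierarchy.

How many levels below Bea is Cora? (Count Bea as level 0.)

Chain from Cora up to Bea: Cora → Amira → Bea. That is 2 steps up, so Cora is 2 levels below Bea.

2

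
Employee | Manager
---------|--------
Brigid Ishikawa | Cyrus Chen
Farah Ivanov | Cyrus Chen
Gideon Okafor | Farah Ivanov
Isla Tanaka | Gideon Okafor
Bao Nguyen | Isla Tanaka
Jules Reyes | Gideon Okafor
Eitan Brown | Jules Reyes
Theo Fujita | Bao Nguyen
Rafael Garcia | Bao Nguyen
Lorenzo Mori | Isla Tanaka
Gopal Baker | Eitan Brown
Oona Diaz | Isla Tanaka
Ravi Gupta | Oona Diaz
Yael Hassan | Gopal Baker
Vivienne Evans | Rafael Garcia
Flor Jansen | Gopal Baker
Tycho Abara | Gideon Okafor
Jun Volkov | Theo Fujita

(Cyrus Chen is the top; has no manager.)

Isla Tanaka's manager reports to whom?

Farah Ivanov

Isla Tanaka reports to Gideon Okafor, and Gideon Okafor reports to Farah Ivanov. So Isla Tanaka's skip-level manager is Farah Ivanov.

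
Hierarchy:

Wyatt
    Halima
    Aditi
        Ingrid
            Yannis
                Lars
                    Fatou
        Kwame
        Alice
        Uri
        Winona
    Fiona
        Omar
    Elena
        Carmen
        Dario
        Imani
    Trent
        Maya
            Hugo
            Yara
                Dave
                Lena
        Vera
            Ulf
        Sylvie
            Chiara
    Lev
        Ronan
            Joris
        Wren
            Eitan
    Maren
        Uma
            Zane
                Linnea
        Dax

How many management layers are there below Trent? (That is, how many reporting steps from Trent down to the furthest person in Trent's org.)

The longest chain under Trent runs Trent → Maya → Yara → Lena, which is 3 levels below Trent.

3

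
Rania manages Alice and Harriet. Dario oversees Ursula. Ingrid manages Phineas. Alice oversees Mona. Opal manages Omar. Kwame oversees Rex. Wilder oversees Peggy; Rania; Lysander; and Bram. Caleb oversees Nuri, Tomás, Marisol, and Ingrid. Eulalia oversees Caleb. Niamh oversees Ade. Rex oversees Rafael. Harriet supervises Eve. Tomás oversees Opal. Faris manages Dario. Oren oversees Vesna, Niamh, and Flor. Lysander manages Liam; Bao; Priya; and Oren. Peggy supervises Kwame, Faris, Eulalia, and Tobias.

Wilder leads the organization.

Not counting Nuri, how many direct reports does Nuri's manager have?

Nuri reports to Caleb. Caleb's other direct reports are Tomás, Marisol, Ingrid — 3 peers.

3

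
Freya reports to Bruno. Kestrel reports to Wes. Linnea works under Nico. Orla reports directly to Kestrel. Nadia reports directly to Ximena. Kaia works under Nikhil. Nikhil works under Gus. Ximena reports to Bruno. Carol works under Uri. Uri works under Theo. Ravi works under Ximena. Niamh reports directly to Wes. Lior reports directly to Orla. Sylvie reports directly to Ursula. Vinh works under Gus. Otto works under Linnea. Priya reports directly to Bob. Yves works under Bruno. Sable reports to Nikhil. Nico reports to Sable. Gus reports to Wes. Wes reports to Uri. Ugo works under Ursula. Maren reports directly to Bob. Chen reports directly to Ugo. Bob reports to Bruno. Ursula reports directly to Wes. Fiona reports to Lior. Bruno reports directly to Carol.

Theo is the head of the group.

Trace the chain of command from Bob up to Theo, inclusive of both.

Bob reports to Bruno. Bruno reports to Carol. Carol reports to Uri. Uri reports to Theo. Theo is at the top.

Bob -> Bruno -> Carol -> Uri -> Theo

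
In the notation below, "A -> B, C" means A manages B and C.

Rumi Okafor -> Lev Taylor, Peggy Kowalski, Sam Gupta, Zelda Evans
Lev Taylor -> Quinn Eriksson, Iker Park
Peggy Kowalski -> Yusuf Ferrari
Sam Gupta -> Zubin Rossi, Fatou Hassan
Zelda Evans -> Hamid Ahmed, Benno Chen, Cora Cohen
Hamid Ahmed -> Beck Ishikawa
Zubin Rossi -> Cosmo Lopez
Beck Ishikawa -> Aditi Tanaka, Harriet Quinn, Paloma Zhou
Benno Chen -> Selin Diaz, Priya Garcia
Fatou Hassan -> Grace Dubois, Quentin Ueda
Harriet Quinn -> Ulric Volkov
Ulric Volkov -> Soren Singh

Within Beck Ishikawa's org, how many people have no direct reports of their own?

The people in Beck Ishikawa's organization with no one reporting to them are Paloma Zhou, Soren Singh, Aditi Tanaka. That is 3.

3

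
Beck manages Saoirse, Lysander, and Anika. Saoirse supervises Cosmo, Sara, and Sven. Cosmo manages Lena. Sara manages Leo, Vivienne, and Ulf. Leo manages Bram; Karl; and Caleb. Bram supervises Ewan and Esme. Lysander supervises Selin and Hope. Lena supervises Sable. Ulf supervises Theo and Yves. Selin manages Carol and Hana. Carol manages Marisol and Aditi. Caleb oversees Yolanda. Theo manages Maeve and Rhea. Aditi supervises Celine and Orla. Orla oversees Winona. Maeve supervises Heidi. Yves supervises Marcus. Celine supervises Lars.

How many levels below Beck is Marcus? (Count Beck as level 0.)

Chain from Marcus up to Beck: Marcus → Yves → Ulf → Sara → Saoirse → Beck. That is 5 steps up, so Marcus is 5 levels below Beck.

5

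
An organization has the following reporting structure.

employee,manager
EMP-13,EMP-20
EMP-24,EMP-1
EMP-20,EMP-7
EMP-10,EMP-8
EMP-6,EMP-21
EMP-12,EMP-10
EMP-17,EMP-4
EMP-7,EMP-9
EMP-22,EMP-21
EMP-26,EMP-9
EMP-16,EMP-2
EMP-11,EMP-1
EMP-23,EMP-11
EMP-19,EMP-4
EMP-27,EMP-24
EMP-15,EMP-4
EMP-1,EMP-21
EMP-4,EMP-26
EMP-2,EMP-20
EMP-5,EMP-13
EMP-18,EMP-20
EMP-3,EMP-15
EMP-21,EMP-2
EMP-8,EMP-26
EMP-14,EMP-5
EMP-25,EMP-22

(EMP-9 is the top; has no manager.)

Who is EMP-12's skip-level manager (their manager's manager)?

EMP-12 reports to EMP-10, and EMP-10 reports to EMP-8. So EMP-12's skip-level manager is EMP-8.

EMP-8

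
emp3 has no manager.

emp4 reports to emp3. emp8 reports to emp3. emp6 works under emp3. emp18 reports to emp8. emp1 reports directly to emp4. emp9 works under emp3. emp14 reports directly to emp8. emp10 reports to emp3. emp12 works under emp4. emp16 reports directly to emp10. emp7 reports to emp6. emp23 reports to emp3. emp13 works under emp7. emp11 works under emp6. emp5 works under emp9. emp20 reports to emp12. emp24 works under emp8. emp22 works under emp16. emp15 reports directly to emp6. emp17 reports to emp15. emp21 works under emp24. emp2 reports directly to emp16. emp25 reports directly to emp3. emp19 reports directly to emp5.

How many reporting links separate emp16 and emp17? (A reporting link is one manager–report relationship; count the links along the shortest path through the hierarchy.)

5

emp16 is 2 levels below emp3, and emp17 is 3 levels below emp3 (their lowest common manager). The shortest path runs up from emp16 to emp3 and back down to emp17: 2 + 3 = 5 links.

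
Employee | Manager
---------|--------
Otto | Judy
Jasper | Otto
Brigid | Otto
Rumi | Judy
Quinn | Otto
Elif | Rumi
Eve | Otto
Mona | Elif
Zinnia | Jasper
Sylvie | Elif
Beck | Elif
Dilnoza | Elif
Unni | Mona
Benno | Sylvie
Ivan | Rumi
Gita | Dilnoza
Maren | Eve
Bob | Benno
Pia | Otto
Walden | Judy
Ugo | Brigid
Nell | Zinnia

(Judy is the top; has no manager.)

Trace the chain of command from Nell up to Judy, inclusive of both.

Nell -> Zinnia -> Jasper -> Otto -> Judy

Nell reports to Zinnia. Zinnia reports to Jasper. Jasper reports to Otto. Otto reports to Judy. Judy is at the top.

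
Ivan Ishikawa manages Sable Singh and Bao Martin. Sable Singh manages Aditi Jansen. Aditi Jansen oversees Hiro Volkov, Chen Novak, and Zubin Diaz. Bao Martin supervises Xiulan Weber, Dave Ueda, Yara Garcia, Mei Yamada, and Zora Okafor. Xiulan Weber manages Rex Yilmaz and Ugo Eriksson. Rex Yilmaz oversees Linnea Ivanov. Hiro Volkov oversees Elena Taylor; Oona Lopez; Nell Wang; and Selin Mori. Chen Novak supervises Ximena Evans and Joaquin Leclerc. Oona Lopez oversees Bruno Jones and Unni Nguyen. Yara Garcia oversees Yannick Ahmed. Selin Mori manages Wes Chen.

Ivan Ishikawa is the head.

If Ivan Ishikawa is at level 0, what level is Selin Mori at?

Chain from Selin Mori up to Ivan Ishikawa: Selin Mori → Hiro Volkov → Aditi Jansen → Sable Singh → Ivan Ishikawa. That is 4 steps up, so Selin Mori is 4 levels below Ivan Ishikawa.

4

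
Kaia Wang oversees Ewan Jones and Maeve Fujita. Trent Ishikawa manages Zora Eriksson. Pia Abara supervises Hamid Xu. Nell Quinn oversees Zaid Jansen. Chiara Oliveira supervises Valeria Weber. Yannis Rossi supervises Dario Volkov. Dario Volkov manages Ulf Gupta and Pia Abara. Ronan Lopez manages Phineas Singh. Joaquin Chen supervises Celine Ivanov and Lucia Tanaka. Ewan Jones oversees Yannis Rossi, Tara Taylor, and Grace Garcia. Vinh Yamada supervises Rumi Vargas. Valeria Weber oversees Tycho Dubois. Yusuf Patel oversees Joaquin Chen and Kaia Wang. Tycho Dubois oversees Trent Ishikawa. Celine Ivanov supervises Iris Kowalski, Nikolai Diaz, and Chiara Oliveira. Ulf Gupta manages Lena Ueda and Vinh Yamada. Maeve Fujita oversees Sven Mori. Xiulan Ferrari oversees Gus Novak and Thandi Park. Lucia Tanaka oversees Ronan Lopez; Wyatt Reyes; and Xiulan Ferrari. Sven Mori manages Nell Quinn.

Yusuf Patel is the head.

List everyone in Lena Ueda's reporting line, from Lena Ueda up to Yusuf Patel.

Lena Ueda -> Ulf Gupta -> Dario Volkov -> Yannis Rossi -> Ewan Jones -> Kaia Wang -> Yusuf Patel

Lena Ueda reports to Ulf Gupta. Ulf Gupta reports to Dario Volkov. Dario Volkov reports to Yannis Rossi. Yannis Rossi reports to Ewan Jones. Ewan Jones reports to Kaia Wang. Kaia Wang reports to Yusuf Patel. Yusuf Patel is at the top.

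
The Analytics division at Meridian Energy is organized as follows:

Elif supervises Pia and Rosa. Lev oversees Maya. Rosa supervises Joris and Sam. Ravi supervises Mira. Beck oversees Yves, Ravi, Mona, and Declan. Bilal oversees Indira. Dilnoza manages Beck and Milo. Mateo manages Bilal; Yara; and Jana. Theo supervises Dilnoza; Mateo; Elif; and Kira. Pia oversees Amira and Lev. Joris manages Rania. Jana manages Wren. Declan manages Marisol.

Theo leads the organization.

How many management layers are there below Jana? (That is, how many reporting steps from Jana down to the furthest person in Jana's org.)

1

The longest chain under Jana runs Jana → Wren, which is 1 level below Jana.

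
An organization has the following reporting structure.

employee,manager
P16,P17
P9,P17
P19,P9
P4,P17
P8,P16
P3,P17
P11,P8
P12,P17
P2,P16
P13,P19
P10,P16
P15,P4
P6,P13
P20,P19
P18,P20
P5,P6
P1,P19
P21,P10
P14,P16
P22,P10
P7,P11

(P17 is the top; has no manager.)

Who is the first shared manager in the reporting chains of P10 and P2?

P10's chain of managers is P16, P17. P2's chain of managers is P16, P17. The first manager that appears in both chains is P16.

P16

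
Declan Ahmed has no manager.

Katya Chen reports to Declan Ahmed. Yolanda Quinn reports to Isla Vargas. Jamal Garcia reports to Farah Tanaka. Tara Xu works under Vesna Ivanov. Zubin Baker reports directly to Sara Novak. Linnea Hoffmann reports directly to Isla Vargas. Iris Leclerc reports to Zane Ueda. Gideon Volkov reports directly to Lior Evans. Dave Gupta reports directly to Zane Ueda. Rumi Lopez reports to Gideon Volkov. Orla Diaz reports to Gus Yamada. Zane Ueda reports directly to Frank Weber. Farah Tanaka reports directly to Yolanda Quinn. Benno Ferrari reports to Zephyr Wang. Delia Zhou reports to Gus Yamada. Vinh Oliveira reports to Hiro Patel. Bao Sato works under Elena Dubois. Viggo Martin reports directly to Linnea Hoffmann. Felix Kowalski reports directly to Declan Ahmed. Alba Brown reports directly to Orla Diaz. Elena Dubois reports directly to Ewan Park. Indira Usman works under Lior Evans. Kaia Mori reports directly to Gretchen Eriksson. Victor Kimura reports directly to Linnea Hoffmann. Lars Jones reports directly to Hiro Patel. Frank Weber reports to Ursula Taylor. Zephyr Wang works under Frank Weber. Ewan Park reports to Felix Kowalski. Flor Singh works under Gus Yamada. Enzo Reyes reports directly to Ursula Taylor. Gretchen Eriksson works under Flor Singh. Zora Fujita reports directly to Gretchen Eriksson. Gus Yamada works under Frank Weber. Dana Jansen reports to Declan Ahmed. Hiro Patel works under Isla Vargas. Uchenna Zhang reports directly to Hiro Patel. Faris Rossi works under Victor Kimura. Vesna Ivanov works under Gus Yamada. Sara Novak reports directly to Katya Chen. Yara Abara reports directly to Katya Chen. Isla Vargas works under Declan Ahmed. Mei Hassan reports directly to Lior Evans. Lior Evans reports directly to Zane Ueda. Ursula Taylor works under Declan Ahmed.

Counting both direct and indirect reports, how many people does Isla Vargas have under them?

Isla Vargas directly manages Linnea Hoffmann, Yolanda Quinn, Hiro Patel. Under Linnea Hoffmann: Viggo Martin, Victor Kimura, Faris Rossi (3). Under Yolanda Quinn: Farah Tanaka, Jamal Garcia (2). Under Hiro Patel: Vinh Oliveira, Uchenna Zhang, Lars Jones (3). So Isla Vargas's organization is 3 direct reports plus everyone under them: 4 + 3 + 4 = 11.

11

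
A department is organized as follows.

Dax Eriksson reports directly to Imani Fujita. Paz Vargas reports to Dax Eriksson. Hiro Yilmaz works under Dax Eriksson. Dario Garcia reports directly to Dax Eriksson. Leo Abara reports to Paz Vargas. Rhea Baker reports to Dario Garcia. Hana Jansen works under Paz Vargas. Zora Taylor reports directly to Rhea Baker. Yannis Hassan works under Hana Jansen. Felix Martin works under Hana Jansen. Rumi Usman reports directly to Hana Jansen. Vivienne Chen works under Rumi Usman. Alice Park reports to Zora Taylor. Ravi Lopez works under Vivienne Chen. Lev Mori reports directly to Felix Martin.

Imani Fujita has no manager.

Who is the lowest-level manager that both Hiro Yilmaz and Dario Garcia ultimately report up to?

Dax Eriksson

Hiro Yilmaz's chain of managers is Dax Eriksson, Imani Fujita. Dario Garcia's chain of managers is Dax Eriksson, Imani Fujita. The first manager that appears in both chains is Dax Eriksson.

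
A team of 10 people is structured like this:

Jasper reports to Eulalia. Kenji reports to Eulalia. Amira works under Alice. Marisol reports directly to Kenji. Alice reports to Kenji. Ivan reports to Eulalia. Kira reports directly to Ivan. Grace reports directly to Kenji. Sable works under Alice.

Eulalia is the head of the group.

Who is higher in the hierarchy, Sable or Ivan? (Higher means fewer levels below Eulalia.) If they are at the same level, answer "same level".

Ivan

Sable is 3 levels below Eulalia; Ivan is 1. Ivan is higher.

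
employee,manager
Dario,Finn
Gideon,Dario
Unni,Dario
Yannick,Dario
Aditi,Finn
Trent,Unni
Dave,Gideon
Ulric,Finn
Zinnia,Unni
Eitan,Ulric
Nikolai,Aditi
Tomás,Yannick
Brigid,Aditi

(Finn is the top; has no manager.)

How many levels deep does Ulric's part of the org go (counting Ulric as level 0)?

1

The longest chain under Ulric runs Ulric → Eitan, which is 1 level below Ulric.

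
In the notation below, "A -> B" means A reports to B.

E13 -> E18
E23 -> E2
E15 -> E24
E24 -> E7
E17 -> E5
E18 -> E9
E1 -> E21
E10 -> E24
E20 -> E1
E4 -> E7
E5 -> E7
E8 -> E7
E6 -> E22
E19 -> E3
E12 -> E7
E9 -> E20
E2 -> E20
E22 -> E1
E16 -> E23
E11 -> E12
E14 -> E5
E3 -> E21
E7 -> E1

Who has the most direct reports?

E7

Direct-report counts: E21 has 2; E3 has 1; E1 has 3; E20 has 2; E9 has 1; E18 has 1; E2 has 1; E23 has 1; E7 has 5; E12 has 1; E24 has 2; E5 has 2; E22 has 1. The largest is 5, held by E7.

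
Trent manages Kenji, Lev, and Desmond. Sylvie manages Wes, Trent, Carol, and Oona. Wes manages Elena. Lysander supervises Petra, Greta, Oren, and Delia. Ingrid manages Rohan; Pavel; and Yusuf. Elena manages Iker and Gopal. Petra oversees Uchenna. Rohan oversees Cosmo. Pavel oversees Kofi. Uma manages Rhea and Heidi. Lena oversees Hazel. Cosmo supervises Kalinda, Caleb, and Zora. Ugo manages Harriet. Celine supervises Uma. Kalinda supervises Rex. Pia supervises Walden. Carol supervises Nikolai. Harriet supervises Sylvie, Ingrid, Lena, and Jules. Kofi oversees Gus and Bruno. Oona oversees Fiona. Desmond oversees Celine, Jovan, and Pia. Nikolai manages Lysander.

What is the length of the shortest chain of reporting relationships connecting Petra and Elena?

Petra is 4 levels below Sylvie, and Elena is 2 levels below Sylvie (their lowest common manager). The shortest path runs up from Petra to Sylvie and back down to Elena: 4 + 2 = 6 links.

6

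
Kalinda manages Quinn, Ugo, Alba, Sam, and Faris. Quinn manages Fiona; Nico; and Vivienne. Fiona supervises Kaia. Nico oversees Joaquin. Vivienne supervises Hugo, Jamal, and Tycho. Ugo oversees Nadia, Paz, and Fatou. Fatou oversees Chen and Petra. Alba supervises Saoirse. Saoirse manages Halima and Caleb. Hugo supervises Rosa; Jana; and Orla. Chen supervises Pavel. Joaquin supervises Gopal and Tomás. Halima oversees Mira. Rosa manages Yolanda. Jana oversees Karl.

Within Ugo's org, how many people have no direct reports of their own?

The people in Ugo's organization with no one reporting to them are Paz, Nadia, Petra, Pavel. That is 4.

4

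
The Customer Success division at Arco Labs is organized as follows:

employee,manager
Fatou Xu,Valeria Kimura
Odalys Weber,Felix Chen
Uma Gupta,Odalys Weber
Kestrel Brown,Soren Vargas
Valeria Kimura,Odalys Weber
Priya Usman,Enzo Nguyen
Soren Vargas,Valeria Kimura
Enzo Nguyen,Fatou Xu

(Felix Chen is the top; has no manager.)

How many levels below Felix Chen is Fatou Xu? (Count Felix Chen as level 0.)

3

Chain from Fatou Xu up to Felix Chen: Fatou Xu → Valeria Kimura → Odalys Weber → Felix Chen. That is 3 steps up, so Fatou Xu is 3 levels below Felix Chen.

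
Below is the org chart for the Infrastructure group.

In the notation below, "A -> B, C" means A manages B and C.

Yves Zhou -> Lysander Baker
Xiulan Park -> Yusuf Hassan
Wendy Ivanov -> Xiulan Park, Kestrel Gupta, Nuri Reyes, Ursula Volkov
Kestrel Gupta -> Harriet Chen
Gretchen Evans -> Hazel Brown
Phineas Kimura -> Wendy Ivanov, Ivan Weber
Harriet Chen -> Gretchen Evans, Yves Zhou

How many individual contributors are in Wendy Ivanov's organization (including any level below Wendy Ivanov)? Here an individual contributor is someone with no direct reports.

5

The people in Wendy Ivanov's organization with no one reporting to them are Ursula Volkov, Nuri Reyes, Lysander Baker, Hazel Brown, Yusuf Hassan. That is 5.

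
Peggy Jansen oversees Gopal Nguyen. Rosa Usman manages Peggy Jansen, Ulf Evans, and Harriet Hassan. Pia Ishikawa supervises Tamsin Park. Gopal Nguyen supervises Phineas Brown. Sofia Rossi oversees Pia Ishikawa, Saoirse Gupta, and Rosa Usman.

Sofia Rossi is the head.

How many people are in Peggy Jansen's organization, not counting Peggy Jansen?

Peggy Jansen directly manages Gopal Nguyen. Under Gopal Nguyen: Phineas Brown (1). That's 2 in total.

2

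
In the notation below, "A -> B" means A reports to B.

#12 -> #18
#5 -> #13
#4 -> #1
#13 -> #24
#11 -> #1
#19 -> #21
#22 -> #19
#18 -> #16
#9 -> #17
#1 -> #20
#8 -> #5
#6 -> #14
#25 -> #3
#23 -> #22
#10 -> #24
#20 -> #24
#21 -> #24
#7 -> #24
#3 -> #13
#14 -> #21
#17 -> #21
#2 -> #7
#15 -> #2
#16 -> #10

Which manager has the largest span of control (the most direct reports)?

Direct-report counts: #24 has 5; #7 has 1; #2 has 1; #10 has 1; #16 has 1; #18 has 1; #20 has 1; #1 has 2; #13 has 2; #5 has 1; #3 has 1; #21 has 3; #17 has 1; #14 has 1; #19 has 1; #22 has 1. The largest is 5, held by #24.

#24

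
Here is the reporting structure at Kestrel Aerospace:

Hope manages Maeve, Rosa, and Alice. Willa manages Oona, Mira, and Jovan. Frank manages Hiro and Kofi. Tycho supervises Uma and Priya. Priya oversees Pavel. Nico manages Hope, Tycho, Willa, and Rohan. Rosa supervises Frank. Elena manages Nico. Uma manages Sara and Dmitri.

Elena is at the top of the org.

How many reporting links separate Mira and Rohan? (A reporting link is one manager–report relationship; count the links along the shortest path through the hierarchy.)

3

Mira is 2 levels below Nico, and Rohan is 1 level below Nico (their lowest common manager). The shortest path runs up from Mira to Nico and back down to Rohan: 2 + 1 = 3 links.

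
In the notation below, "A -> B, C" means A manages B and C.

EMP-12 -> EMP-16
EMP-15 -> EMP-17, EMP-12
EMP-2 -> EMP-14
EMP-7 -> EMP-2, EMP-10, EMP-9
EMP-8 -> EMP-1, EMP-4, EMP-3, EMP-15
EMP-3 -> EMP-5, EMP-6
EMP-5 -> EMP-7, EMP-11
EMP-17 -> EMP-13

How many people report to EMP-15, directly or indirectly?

EMP-15 directly manages EMP-17, EMP-12. Under EMP-17: EMP-13 (1). Under EMP-12: EMP-16 (1). So EMP-15's organization is 2 direct reports plus everyone under them: 2 + 2 = 4.

4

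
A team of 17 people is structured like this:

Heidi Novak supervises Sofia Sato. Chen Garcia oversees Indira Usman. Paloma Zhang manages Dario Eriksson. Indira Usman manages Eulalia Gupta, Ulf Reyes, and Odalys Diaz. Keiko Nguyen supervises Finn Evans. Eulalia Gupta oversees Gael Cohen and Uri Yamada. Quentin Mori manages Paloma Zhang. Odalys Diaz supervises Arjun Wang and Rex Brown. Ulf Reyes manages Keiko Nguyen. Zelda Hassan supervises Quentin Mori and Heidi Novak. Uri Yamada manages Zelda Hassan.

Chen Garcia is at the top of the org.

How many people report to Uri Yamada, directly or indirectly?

6

Uri Yamada directly manages Zelda Hassan. Under Zelda Hassan: Heidi Novak, Sofia Sato, Quentin Mori, Paloma Zhang, Dario Eriksson (5). That's 6 in total.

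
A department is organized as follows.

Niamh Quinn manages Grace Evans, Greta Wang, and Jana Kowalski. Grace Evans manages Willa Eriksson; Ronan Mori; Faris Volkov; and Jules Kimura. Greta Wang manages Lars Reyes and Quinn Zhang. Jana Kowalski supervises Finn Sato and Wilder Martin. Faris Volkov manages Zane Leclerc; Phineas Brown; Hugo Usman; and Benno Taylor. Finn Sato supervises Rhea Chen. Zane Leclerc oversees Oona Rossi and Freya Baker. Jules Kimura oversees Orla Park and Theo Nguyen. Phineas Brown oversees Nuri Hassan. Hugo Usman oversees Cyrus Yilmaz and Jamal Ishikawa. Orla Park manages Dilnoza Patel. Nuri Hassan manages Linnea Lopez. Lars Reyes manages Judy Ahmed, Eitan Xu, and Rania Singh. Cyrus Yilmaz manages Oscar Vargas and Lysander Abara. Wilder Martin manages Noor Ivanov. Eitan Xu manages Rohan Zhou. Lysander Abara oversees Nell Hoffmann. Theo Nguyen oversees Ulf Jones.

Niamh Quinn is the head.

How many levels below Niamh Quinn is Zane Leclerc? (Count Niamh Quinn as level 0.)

3

Chain from Zane Leclerc up to Niamh Quinn: Zane Leclerc → Faris Volkov → Grace Evans → Niamh Quinn. That is 3 steps up, so Zane Leclerc is 3 levels below Niamh Quinn.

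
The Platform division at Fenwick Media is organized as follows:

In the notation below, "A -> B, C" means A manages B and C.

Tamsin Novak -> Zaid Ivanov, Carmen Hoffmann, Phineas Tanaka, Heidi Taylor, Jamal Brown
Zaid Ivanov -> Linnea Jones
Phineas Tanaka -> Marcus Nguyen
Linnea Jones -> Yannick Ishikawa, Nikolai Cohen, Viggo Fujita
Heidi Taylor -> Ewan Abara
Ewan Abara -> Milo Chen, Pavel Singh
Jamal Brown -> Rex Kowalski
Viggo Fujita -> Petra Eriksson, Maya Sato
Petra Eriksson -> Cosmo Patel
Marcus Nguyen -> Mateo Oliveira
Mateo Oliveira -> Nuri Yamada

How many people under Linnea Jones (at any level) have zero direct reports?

4

The people in Linnea Jones's organization with no one reporting to them are Maya Sato, Cosmo Patel, Nikolai Cohen, Yannick Ishikawa. That is 4.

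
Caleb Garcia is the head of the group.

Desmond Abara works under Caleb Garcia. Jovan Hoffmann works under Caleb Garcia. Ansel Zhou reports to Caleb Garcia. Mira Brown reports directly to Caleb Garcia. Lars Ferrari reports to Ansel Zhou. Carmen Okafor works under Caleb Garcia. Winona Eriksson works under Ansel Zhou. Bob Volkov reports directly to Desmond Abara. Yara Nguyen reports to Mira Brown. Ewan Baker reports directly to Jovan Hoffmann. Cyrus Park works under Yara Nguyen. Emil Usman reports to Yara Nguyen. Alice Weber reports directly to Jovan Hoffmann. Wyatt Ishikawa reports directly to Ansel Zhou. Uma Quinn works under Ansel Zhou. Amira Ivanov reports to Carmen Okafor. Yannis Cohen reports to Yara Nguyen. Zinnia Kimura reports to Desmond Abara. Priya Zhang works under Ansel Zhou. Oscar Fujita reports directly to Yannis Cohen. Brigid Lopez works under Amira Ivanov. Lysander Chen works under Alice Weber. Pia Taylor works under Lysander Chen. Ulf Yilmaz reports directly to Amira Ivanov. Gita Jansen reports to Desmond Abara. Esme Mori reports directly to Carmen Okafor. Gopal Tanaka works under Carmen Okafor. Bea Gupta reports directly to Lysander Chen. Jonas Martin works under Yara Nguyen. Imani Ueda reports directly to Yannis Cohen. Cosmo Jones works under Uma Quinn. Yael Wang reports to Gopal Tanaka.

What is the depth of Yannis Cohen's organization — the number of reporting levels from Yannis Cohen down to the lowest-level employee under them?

The longest chain under Yannis Cohen runs Yannis Cohen → Imani Ueda, which is 1 level below Yannis Cohen.

1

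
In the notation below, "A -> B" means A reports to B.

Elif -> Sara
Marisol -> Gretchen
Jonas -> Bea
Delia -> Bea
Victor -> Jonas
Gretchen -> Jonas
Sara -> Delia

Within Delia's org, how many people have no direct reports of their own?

The only person in Delia's organization with no one reporting to them is Elif. That is 1.

1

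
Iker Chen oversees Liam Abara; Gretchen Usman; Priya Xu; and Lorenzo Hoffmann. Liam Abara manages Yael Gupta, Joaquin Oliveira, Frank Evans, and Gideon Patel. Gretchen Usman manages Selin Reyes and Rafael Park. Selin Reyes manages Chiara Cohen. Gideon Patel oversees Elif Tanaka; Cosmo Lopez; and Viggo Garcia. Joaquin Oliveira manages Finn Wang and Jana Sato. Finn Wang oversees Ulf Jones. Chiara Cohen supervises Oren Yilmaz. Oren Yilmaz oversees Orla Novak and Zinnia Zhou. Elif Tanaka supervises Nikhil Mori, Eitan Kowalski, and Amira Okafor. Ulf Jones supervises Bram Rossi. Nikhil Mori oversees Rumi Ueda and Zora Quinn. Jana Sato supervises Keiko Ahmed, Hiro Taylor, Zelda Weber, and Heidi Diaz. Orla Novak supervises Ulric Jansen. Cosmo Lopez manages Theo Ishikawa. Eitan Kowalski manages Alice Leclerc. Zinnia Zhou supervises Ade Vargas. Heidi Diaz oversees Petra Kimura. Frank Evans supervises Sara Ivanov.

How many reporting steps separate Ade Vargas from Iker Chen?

6

Chain from Ade Vargas up to Iker Chen: Ade Vargas → Zinnia Zhou → Oren Yilmaz → Chiara Cohen → Selin Reyes → Gretchen Usman → Iker Chen. That is 6 steps up, so Ade Vargas is 6 levels below Iker Chen.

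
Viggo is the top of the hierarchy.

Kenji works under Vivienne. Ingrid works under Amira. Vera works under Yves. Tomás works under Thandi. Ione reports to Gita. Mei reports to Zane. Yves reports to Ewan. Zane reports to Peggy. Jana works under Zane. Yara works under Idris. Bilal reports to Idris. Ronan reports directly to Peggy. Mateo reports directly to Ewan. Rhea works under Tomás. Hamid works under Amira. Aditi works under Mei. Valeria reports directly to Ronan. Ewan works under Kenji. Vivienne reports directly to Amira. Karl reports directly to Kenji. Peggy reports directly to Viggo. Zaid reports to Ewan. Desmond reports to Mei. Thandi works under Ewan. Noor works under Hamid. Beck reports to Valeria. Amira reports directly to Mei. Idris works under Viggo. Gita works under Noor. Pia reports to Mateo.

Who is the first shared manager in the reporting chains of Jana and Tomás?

Zane

Jana's chain of managers is Zane, Peggy, Viggo. Tomás's chain of managers is Thandi, Ewan, Kenji, Vivienne, Amira, Mei, Zane, Peggy, Viggo. The first manager that appears in both chains is Zane.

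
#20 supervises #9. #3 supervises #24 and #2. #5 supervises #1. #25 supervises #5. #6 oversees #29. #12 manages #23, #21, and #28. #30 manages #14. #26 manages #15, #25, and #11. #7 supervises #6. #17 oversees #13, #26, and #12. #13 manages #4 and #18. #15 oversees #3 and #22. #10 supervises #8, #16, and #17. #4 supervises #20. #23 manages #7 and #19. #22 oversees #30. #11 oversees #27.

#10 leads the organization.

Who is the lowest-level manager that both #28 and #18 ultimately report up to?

#17

#28's chain of managers is #12, #17, #10. #18's chain of managers is #13, #17, #10. The first manager that appears in both chains is #17.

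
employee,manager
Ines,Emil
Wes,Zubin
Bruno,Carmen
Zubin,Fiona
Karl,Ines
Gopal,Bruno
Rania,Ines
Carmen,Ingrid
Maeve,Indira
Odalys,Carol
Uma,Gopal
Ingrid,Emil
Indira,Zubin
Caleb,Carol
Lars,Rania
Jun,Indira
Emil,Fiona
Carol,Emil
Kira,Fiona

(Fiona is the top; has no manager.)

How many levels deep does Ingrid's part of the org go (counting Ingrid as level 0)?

4

The longest chain under Ingrid runs Ingrid → Carmen → Bruno → Gopal → Uma, which is 4 levels below Ingrid.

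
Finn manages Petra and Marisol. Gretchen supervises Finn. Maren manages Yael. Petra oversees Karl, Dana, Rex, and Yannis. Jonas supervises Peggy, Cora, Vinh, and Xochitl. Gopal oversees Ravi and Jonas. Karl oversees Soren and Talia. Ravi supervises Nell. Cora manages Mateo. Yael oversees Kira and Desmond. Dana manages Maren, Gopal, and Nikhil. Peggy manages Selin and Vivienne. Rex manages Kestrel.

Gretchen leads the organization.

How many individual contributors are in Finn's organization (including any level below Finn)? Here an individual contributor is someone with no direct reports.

The people in Finn's organization with no one reporting to them are Marisol, Yannis, Kestrel, Nikhil, Xochitl, Vinh, Mateo, Vivienne, Selin, Nell, Desmond, Kira, Talia, Soren. That is 14.

14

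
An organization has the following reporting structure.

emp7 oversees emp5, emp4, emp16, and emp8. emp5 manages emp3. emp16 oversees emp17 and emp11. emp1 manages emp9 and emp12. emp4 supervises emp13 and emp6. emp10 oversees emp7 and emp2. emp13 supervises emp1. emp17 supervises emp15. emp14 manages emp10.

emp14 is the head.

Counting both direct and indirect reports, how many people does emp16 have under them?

emp16 directly manages emp17, emp11. Under emp17: emp15 (1). emp11 has no reports. So emp16's organization is 2 direct reports plus everyone under them: 2 + 1 = 3.

3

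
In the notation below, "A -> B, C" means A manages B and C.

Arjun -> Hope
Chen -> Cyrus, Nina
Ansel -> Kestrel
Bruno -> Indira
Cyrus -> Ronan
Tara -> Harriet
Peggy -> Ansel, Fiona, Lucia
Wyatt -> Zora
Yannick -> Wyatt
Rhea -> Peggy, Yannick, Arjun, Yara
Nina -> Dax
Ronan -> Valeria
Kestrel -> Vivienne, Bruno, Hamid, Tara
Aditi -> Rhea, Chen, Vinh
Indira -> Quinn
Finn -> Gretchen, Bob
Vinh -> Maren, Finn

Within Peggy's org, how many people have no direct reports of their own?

6

The people in Peggy's organization with no one reporting to them are Lucia, Fiona, Harriet, Hamid, Quinn, Vivienne. That is 6.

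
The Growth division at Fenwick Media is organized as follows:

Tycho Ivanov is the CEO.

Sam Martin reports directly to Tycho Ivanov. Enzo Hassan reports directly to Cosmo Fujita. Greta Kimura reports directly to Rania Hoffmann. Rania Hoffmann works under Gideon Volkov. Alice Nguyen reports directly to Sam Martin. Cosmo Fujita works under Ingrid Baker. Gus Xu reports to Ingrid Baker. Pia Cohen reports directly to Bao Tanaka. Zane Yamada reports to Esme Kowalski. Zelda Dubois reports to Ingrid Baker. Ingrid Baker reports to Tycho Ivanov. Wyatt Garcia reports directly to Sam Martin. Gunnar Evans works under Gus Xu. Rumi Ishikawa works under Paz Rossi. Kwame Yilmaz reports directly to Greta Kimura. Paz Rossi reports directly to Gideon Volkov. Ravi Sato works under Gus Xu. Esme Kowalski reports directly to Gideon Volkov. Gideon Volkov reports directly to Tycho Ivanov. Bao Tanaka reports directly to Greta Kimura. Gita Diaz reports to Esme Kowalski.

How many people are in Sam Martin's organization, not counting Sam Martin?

2

Sam Martin directly manages Wyatt Garcia, Alice Nguyen. Wyatt Garcia has no reports. Alice Nguyen has no reports. So Sam Martin's organization is 2 direct reports plus everyone under them: 1 + 1 = 2.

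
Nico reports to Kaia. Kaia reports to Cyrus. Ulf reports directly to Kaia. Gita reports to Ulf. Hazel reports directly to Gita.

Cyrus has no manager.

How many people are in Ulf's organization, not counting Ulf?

2

Ulf directly manages Gita. Under Gita: Hazel (1). That's 2 in total.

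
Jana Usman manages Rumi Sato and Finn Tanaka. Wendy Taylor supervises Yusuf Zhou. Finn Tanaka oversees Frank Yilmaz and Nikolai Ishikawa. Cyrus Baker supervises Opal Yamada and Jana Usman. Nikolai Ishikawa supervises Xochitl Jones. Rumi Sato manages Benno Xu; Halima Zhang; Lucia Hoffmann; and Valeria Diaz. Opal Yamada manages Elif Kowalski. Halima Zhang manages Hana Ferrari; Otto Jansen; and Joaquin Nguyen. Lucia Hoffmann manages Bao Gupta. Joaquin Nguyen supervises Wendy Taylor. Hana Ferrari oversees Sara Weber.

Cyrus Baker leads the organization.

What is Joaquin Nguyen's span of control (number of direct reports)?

1

Joaquin Nguyen directly manages Wendy Taylor. That is 1 direct report.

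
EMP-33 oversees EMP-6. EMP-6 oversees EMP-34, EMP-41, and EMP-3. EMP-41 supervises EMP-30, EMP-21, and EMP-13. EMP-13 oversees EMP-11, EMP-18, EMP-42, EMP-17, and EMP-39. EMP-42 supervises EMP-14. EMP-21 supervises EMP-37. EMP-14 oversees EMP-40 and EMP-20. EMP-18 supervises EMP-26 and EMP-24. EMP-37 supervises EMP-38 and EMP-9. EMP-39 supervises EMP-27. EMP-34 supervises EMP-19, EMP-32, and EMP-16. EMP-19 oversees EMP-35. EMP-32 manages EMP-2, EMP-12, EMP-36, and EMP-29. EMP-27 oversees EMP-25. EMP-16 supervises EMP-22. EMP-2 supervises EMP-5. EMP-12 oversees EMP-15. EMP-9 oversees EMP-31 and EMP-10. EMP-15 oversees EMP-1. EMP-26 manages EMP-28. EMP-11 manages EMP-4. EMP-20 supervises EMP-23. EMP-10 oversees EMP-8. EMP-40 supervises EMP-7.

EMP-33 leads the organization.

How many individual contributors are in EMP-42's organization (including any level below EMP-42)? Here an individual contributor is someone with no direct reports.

2

The people in EMP-42's organization with no one reporting to them are EMP-7, EMP-23. That is 2.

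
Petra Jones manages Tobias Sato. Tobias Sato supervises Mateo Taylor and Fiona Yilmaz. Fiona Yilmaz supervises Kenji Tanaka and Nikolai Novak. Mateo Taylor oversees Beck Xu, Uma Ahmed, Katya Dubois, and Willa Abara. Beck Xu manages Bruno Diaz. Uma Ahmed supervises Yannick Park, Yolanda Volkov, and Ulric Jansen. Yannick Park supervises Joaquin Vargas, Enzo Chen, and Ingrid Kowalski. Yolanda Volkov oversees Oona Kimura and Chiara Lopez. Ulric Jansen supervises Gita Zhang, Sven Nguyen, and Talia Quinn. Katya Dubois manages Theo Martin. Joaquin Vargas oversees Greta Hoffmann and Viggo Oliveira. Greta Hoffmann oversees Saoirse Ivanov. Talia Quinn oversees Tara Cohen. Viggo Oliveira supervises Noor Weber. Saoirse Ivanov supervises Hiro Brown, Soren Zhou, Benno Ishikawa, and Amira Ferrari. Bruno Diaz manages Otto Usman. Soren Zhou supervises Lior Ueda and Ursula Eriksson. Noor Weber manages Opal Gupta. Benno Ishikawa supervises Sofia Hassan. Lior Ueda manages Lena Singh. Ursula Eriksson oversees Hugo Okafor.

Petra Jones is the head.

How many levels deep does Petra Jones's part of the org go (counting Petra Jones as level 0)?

10

The longest chain under Petra Jones runs Petra Jones → Tobias Sato → Mateo Taylor → Uma Ahmed → Yannick Park → Joaquin Vargas → Greta Hoffmann → Saoirse Ivanov → Soren Zhou → Ursula Eriksson → Hugo Okafor, which is 10 levels below Petra Jones.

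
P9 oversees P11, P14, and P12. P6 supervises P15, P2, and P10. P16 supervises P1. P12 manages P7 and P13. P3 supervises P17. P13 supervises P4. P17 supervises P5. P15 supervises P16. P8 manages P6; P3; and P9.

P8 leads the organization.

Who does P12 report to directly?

P9

P12 reports directly to P9.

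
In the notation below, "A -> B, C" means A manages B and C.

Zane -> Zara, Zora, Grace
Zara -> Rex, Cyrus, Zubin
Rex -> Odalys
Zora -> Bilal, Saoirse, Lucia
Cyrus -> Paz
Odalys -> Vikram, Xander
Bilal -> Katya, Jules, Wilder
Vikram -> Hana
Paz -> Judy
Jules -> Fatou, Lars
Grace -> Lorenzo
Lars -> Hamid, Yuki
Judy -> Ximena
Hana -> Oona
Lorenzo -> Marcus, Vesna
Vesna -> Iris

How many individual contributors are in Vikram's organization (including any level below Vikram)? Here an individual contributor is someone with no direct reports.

1

The only person in Vikram's organization with no one reporting to them is Oona. That is 1.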